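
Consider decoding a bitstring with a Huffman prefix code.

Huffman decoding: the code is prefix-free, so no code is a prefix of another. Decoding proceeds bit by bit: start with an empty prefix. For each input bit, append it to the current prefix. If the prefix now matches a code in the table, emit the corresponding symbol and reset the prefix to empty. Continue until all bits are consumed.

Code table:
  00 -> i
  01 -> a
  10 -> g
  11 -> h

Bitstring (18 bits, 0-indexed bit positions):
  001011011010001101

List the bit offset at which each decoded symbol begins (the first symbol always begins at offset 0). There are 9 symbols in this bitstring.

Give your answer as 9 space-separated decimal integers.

Bit 0: prefix='0' (no match yet)
Bit 1: prefix='00' -> emit 'i', reset
Bit 2: prefix='1' (no match yet)
Bit 3: prefix='10' -> emit 'g', reset
Bit 4: prefix='1' (no match yet)
Bit 5: prefix='11' -> emit 'h', reset
Bit 6: prefix='0' (no match yet)
Bit 7: prefix='01' -> emit 'a', reset
Bit 8: prefix='1' (no match yet)
Bit 9: prefix='10' -> emit 'g', reset
Bit 10: prefix='1' (no match yet)
Bit 11: prefix='10' -> emit 'g', reset
Bit 12: prefix='0' (no match yet)
Bit 13: prefix='00' -> emit 'i', reset
Bit 14: prefix='1' (no match yet)
Bit 15: prefix='11' -> emit 'h', reset
Bit 16: prefix='0' (no match yet)
Bit 17: prefix='01' -> emit 'a', reset

Answer: 0 2 4 6 8 10 12 14 16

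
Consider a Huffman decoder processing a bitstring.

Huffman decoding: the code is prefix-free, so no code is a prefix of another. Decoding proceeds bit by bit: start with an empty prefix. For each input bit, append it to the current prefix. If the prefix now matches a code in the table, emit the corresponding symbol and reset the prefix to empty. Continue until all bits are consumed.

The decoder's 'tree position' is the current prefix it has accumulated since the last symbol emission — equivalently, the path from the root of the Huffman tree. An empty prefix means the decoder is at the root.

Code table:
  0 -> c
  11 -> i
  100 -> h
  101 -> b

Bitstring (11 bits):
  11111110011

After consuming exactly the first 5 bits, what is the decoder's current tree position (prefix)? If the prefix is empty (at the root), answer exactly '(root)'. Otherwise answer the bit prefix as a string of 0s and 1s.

Bit 0: prefix='1' (no match yet)
Bit 1: prefix='11' -> emit 'i', reset
Bit 2: prefix='1' (no match yet)
Bit 3: prefix='11' -> emit 'i', reset
Bit 4: prefix='1' (no match yet)

Answer: 1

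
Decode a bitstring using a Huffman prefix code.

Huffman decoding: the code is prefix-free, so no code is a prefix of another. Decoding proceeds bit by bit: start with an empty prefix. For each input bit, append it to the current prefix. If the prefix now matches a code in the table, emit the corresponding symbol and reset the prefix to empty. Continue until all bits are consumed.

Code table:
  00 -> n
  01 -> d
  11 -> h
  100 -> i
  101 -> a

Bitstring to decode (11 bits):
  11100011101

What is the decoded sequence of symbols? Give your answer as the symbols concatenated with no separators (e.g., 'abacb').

Answer: hidhd

Derivation:
Bit 0: prefix='1' (no match yet)
Bit 1: prefix='11' -> emit 'h', reset
Bit 2: prefix='1' (no match yet)
Bit 3: prefix='10' (no match yet)
Bit 4: prefix='100' -> emit 'i', reset
Bit 5: prefix='0' (no match yet)
Bit 6: prefix='01' -> emit 'd', reset
Bit 7: prefix='1' (no match yet)
Bit 8: prefix='11' -> emit 'h', reset
Bit 9: prefix='0' (no match yet)
Bit 10: prefix='01' -> emit 'd', reset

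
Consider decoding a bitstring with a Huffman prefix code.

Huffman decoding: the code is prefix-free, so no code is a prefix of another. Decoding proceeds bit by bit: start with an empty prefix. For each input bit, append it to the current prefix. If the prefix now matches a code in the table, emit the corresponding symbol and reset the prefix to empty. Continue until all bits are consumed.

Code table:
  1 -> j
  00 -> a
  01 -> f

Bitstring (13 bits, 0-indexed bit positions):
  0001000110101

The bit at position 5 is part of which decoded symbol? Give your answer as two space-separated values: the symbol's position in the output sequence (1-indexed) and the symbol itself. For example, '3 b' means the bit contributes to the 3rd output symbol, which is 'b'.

Bit 0: prefix='0' (no match yet)
Bit 1: prefix='00' -> emit 'a', reset
Bit 2: prefix='0' (no match yet)
Bit 3: prefix='01' -> emit 'f', reset
Bit 4: prefix='0' (no match yet)
Bit 5: prefix='00' -> emit 'a', reset
Bit 6: prefix='0' (no match yet)
Bit 7: prefix='01' -> emit 'f', reset
Bit 8: prefix='1' -> emit 'j', reset
Bit 9: prefix='0' (no match yet)

Answer: 3 a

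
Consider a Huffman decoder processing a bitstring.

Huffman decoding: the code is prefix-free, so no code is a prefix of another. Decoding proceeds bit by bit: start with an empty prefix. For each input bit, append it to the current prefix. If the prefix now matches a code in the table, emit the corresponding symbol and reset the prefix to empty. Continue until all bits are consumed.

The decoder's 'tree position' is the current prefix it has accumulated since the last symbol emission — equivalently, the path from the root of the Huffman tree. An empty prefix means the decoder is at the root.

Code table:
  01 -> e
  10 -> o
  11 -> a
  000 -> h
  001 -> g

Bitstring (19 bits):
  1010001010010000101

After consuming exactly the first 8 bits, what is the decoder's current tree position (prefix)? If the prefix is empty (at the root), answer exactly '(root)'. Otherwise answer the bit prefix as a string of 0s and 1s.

Answer: 0

Derivation:
Bit 0: prefix='1' (no match yet)
Bit 1: prefix='10' -> emit 'o', reset
Bit 2: prefix='1' (no match yet)
Bit 3: prefix='10' -> emit 'o', reset
Bit 4: prefix='0' (no match yet)
Bit 5: prefix='00' (no match yet)
Bit 6: prefix='001' -> emit 'g', reset
Bit 7: prefix='0' (no match yet)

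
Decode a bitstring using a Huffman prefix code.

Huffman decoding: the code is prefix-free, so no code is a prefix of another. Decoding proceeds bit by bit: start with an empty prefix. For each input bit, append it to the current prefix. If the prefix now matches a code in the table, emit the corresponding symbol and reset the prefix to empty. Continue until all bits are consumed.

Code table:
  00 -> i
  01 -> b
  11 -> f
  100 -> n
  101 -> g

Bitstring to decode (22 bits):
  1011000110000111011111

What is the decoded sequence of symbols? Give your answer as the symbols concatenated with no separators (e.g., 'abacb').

Bit 0: prefix='1' (no match yet)
Bit 1: prefix='10' (no match yet)
Bit 2: prefix='101' -> emit 'g', reset
Bit 3: prefix='1' (no match yet)
Bit 4: prefix='10' (no match yet)
Bit 5: prefix='100' -> emit 'n', reset
Bit 6: prefix='0' (no match yet)
Bit 7: prefix='01' -> emit 'b', reset
Bit 8: prefix='1' (no match yet)
Bit 9: prefix='10' (no match yet)
Bit 10: prefix='100' -> emit 'n', reset
Bit 11: prefix='0' (no match yet)
Bit 12: prefix='00' -> emit 'i', reset
Bit 13: prefix='1' (no match yet)
Bit 14: prefix='11' -> emit 'f', reset
Bit 15: prefix='1' (no match yet)
Bit 16: prefix='10' (no match yet)
Bit 17: prefix='101' -> emit 'g', reset
Bit 18: prefix='1' (no match yet)
Bit 19: prefix='11' -> emit 'f', reset
Bit 20: prefix='1' (no match yet)
Bit 21: prefix='11' -> emit 'f', reset

Answer: gnbnifgff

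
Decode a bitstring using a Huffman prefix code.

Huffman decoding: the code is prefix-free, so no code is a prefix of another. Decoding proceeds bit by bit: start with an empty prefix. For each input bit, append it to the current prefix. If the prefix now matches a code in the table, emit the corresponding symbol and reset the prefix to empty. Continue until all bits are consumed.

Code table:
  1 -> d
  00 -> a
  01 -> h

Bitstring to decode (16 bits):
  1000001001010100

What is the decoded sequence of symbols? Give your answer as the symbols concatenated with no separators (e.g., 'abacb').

Answer: daahadhha

Derivation:
Bit 0: prefix='1' -> emit 'd', reset
Bit 1: prefix='0' (no match yet)
Bit 2: prefix='00' -> emit 'a', reset
Bit 3: prefix='0' (no match yet)
Bit 4: prefix='00' -> emit 'a', reset
Bit 5: prefix='0' (no match yet)
Bit 6: prefix='01' -> emit 'h', reset
Bit 7: prefix='0' (no match yet)
Bit 8: prefix='00' -> emit 'a', reset
Bit 9: prefix='1' -> emit 'd', reset
Bit 10: prefix='0' (no match yet)
Bit 11: prefix='01' -> emit 'h', reset
Bit 12: prefix='0' (no match yet)
Bit 13: prefix='01' -> emit 'h', reset
Bit 14: prefix='0' (no match yet)
Bit 15: prefix='00' -> emit 'a', reset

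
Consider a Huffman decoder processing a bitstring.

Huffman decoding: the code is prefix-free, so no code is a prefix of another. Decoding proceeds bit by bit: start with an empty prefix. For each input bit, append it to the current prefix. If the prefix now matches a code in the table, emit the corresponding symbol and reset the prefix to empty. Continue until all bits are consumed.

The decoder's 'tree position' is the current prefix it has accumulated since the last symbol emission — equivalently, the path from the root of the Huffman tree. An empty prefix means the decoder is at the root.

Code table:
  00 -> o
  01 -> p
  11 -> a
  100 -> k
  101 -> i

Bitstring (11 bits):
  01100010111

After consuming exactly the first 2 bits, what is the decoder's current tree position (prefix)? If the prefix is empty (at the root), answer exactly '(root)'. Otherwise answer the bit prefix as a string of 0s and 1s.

Bit 0: prefix='0' (no match yet)
Bit 1: prefix='01' -> emit 'p', reset

Answer: (root)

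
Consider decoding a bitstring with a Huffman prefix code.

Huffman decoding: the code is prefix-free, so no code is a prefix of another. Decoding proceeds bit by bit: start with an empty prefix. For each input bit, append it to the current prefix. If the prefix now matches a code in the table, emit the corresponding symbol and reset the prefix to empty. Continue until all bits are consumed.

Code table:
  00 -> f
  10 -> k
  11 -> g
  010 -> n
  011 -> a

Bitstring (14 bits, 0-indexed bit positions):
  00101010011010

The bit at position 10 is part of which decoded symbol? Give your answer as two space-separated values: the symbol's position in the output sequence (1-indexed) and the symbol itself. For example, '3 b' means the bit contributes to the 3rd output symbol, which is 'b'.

Bit 0: prefix='0' (no match yet)
Bit 1: prefix='00' -> emit 'f', reset
Bit 2: prefix='1' (no match yet)
Bit 3: prefix='10' -> emit 'k', reset
Bit 4: prefix='1' (no match yet)
Bit 5: prefix='10' -> emit 'k', reset
Bit 6: prefix='1' (no match yet)
Bit 7: prefix='10' -> emit 'k', reset
Bit 8: prefix='0' (no match yet)
Bit 9: prefix='01' (no match yet)
Bit 10: prefix='011' -> emit 'a', reset
Bit 11: prefix='0' (no match yet)
Bit 12: prefix='01' (no match yet)
Bit 13: prefix='010' -> emit 'n', reset

Answer: 5 a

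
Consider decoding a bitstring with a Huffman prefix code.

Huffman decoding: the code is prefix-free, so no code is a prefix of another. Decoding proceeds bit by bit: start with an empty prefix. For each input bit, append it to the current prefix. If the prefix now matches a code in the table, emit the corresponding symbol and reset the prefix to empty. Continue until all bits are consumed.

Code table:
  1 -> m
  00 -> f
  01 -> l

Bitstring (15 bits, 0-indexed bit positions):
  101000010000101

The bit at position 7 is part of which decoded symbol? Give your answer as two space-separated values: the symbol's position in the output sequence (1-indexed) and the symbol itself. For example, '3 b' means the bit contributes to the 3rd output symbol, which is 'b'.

Answer: 5 m

Derivation:
Bit 0: prefix='1' -> emit 'm', reset
Bit 1: prefix='0' (no match yet)
Bit 2: prefix='01' -> emit 'l', reset
Bit 3: prefix='0' (no match yet)
Bit 4: prefix='00' -> emit 'f', reset
Bit 5: prefix='0' (no match yet)
Bit 6: prefix='00' -> emit 'f', reset
Bit 7: prefix='1' -> emit 'm', reset
Bit 8: prefix='0' (no match yet)
Bit 9: prefix='00' -> emit 'f', reset
Bit 10: prefix='0' (no match yet)
Bit 11: prefix='00' -> emit 'f', reset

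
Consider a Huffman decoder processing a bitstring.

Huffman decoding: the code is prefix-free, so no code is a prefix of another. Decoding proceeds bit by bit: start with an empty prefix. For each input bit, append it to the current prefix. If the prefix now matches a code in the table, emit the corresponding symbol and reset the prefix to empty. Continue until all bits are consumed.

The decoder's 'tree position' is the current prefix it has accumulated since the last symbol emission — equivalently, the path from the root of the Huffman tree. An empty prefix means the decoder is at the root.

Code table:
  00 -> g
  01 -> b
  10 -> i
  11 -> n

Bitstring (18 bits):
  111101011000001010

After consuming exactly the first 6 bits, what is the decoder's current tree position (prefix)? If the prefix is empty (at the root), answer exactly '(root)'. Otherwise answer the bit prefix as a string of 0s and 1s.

Bit 0: prefix='1' (no match yet)
Bit 1: prefix='11' -> emit 'n', reset
Bit 2: prefix='1' (no match yet)
Bit 3: prefix='11' -> emit 'n', reset
Bit 4: prefix='0' (no match yet)
Bit 5: prefix='01' -> emit 'b', reset

Answer: (root)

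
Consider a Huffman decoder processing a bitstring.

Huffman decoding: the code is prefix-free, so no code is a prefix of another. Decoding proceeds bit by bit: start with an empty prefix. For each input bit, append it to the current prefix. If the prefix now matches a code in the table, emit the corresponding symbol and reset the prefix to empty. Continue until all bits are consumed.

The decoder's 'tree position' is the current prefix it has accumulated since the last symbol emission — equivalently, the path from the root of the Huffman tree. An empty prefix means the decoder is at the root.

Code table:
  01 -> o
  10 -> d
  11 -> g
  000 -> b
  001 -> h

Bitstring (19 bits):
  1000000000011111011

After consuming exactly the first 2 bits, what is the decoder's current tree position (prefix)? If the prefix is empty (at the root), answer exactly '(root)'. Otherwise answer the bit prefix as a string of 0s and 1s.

Answer: (root)

Derivation:
Bit 0: prefix='1' (no match yet)
Bit 1: prefix='10' -> emit 'd', reset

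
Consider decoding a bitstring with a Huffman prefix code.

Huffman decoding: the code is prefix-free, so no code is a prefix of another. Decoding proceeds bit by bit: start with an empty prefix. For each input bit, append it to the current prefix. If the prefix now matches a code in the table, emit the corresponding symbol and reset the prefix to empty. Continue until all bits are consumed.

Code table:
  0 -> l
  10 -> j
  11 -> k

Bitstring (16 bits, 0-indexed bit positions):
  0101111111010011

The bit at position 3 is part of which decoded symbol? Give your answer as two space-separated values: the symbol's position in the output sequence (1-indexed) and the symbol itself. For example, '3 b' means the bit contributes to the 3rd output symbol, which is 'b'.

Answer: 3 k

Derivation:
Bit 0: prefix='0' -> emit 'l', reset
Bit 1: prefix='1' (no match yet)
Bit 2: prefix='10' -> emit 'j', reset
Bit 3: prefix='1' (no match yet)
Bit 4: prefix='11' -> emit 'k', reset
Bit 5: prefix='1' (no match yet)
Bit 6: prefix='11' -> emit 'k', reset
Bit 7: prefix='1' (no match yet)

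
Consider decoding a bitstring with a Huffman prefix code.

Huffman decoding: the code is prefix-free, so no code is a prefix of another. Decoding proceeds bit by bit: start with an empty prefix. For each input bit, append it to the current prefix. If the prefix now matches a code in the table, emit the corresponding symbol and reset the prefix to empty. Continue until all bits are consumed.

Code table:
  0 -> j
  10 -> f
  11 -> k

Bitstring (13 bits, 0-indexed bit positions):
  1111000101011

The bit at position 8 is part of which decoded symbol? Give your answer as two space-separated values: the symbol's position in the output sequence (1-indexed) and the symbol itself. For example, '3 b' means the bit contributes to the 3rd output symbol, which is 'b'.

Answer: 6 f

Derivation:
Bit 0: prefix='1' (no match yet)
Bit 1: prefix='11' -> emit 'k', reset
Bit 2: prefix='1' (no match yet)
Bit 3: prefix='11' -> emit 'k', reset
Bit 4: prefix='0' -> emit 'j', reset
Bit 5: prefix='0' -> emit 'j', reset
Bit 6: prefix='0' -> emit 'j', reset
Bit 7: prefix='1' (no match yet)
Bit 8: prefix='10' -> emit 'f', reset
Bit 9: prefix='1' (no match yet)
Bit 10: prefix='10' -> emit 'f', reset
Bit 11: prefix='1' (no match yet)
Bit 12: prefix='11' -> emit 'k', reset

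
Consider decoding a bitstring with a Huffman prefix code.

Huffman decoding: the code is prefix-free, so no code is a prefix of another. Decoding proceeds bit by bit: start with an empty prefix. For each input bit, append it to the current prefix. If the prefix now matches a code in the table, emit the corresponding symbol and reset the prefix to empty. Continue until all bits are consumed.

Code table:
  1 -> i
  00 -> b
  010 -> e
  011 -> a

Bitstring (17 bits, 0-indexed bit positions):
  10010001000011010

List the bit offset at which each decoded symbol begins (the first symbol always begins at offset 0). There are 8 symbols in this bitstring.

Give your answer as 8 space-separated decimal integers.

Answer: 0 1 3 4 6 9 11 14

Derivation:
Bit 0: prefix='1' -> emit 'i', reset
Bit 1: prefix='0' (no match yet)
Bit 2: prefix='00' -> emit 'b', reset
Bit 3: prefix='1' -> emit 'i', reset
Bit 4: prefix='0' (no match yet)
Bit 5: prefix='00' -> emit 'b', reset
Bit 6: prefix='0' (no match yet)
Bit 7: prefix='01' (no match yet)
Bit 8: prefix='010' -> emit 'e', reset
Bit 9: prefix='0' (no match yet)
Bit 10: prefix='00' -> emit 'b', reset
Bit 11: prefix='0' (no match yet)
Bit 12: prefix='01' (no match yet)
Bit 13: prefix='011' -> emit 'a', reset
Bit 14: prefix='0' (no match yet)
Bit 15: prefix='01' (no match yet)
Bit 16: prefix='010' -> emit 'e', reset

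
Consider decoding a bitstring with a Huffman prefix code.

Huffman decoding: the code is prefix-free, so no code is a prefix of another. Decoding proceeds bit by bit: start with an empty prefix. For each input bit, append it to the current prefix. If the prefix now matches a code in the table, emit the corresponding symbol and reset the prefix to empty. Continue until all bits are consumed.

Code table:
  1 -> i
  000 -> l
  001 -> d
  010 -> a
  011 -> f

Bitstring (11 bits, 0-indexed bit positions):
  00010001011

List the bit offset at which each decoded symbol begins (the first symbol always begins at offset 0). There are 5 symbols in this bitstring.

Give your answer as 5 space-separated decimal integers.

Answer: 0 3 4 7 8

Derivation:
Bit 0: prefix='0' (no match yet)
Bit 1: prefix='00' (no match yet)
Bit 2: prefix='000' -> emit 'l', reset
Bit 3: prefix='1' -> emit 'i', reset
Bit 4: prefix='0' (no match yet)
Bit 5: prefix='00' (no match yet)
Bit 6: prefix='000' -> emit 'l', reset
Bit 7: prefix='1' -> emit 'i', reset
Bit 8: prefix='0' (no match yet)
Bit 9: prefix='01' (no match yet)
Bit 10: prefix='011' -> emit 'f', reset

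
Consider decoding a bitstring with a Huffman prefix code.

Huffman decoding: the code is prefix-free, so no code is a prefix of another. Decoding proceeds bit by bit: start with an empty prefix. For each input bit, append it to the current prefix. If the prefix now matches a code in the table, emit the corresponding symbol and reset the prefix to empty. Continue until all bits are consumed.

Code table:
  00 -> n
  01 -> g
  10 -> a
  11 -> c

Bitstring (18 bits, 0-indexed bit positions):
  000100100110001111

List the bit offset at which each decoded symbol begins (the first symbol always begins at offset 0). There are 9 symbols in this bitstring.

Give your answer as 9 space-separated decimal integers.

Bit 0: prefix='0' (no match yet)
Bit 1: prefix='00' -> emit 'n', reset
Bit 2: prefix='0' (no match yet)
Bit 3: prefix='01' -> emit 'g', reset
Bit 4: prefix='0' (no match yet)
Bit 5: prefix='00' -> emit 'n', reset
Bit 6: prefix='1' (no match yet)
Bit 7: prefix='10' -> emit 'a', reset
Bit 8: prefix='0' (no match yet)
Bit 9: prefix='01' -> emit 'g', reset
Bit 10: prefix='1' (no match yet)
Bit 11: prefix='10' -> emit 'a', reset
Bit 12: prefix='0' (no match yet)
Bit 13: prefix='00' -> emit 'n', reset
Bit 14: prefix='1' (no match yet)
Bit 15: prefix='11' -> emit 'c', reset
Bit 16: prefix='1' (no match yet)
Bit 17: prefix='11' -> emit 'c', reset

Answer: 0 2 4 6 8 10 12 14 16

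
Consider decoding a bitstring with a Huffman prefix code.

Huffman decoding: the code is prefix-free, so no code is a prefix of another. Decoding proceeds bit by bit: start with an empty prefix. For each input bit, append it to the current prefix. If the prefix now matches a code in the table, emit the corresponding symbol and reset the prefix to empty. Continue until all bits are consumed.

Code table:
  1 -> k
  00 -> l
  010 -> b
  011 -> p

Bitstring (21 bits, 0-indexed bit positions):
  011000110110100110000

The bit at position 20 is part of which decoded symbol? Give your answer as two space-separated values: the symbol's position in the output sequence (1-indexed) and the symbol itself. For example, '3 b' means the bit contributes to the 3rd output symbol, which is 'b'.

Answer: 8 l

Derivation:
Bit 0: prefix='0' (no match yet)
Bit 1: prefix='01' (no match yet)
Bit 2: prefix='011' -> emit 'p', reset
Bit 3: prefix='0' (no match yet)
Bit 4: prefix='00' -> emit 'l', reset
Bit 5: prefix='0' (no match yet)
Bit 6: prefix='01' (no match yet)
Bit 7: prefix='011' -> emit 'p', reset
Bit 8: prefix='0' (no match yet)
Bit 9: prefix='01' (no match yet)
Bit 10: prefix='011' -> emit 'p', reset
Bit 11: prefix='0' (no match yet)
Bit 12: prefix='01' (no match yet)
Bit 13: prefix='010' -> emit 'b', reset
Bit 14: prefix='0' (no match yet)
Bit 15: prefix='01' (no match yet)
Bit 16: prefix='011' -> emit 'p', reset
Bit 17: prefix='0' (no match yet)
Bit 18: prefix='00' -> emit 'l', reset
Bit 19: prefix='0' (no match yet)
Bit 20: prefix='00' -> emit 'l', reset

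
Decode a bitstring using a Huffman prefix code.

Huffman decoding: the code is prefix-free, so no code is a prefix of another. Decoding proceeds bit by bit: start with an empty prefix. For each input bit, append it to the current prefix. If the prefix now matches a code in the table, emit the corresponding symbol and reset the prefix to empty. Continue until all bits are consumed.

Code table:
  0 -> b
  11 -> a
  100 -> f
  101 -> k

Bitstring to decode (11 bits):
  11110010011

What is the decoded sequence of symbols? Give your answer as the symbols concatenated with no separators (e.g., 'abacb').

Bit 0: prefix='1' (no match yet)
Bit 1: prefix='11' -> emit 'a', reset
Bit 2: prefix='1' (no match yet)
Bit 3: prefix='11' -> emit 'a', reset
Bit 4: prefix='0' -> emit 'b', reset
Bit 5: prefix='0' -> emit 'b', reset
Bit 6: prefix='1' (no match yet)
Bit 7: prefix='10' (no match yet)
Bit 8: prefix='100' -> emit 'f', reset
Bit 9: prefix='1' (no match yet)
Bit 10: prefix='11' -> emit 'a', reset

Answer: aabbfa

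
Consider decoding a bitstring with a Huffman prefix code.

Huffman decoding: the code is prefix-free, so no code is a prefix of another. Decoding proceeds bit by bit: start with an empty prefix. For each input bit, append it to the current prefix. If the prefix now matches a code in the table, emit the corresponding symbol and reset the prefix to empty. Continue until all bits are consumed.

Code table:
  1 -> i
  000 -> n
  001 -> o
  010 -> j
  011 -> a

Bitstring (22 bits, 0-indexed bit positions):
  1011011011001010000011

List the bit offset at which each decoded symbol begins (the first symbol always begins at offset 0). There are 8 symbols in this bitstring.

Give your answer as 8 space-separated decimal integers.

Answer: 0 1 4 7 10 13 16 19

Derivation:
Bit 0: prefix='1' -> emit 'i', reset
Bit 1: prefix='0' (no match yet)
Bit 2: prefix='01' (no match yet)
Bit 3: prefix='011' -> emit 'a', reset
Bit 4: prefix='0' (no match yet)
Bit 5: prefix='01' (no match yet)
Bit 6: prefix='011' -> emit 'a', reset
Bit 7: prefix='0' (no match yet)
Bit 8: prefix='01' (no match yet)
Bit 9: prefix='011' -> emit 'a', reset
Bit 10: prefix='0' (no match yet)
Bit 11: prefix='00' (no match yet)
Bit 12: prefix='001' -> emit 'o', reset
Bit 13: prefix='0' (no match yet)
Bit 14: prefix='01' (no match yet)
Bit 15: prefix='010' -> emit 'j', reset
Bit 16: prefix='0' (no match yet)
Bit 17: prefix='00' (no match yet)
Bit 18: prefix='000' -> emit 'n', reset
Bit 19: prefix='0' (no match yet)
Bit 20: prefix='01' (no match yet)
Bit 21: prefix='011' -> emit 'a', reset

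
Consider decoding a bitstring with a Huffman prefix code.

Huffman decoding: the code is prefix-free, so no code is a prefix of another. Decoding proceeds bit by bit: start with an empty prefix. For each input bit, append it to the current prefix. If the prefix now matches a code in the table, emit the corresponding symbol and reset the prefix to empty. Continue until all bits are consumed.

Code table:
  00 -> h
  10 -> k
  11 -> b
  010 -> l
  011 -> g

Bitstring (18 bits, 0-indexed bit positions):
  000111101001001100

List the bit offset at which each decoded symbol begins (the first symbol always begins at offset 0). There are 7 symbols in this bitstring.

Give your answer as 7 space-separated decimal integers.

Answer: 0 2 5 7 10 13 16

Derivation:
Bit 0: prefix='0' (no match yet)
Bit 1: prefix='00' -> emit 'h', reset
Bit 2: prefix='0' (no match yet)
Bit 3: prefix='01' (no match yet)
Bit 4: prefix='011' -> emit 'g', reset
Bit 5: prefix='1' (no match yet)
Bit 6: prefix='11' -> emit 'b', reset
Bit 7: prefix='0' (no match yet)
Bit 8: prefix='01' (no match yet)
Bit 9: prefix='010' -> emit 'l', reset
Bit 10: prefix='0' (no match yet)
Bit 11: prefix='01' (no match yet)
Bit 12: prefix='010' -> emit 'l', reset
Bit 13: prefix='0' (no match yet)
Bit 14: prefix='01' (no match yet)
Bit 15: prefix='011' -> emit 'g', reset
Bit 16: prefix='0' (no match yet)
Bit 17: prefix='00' -> emit 'h', reset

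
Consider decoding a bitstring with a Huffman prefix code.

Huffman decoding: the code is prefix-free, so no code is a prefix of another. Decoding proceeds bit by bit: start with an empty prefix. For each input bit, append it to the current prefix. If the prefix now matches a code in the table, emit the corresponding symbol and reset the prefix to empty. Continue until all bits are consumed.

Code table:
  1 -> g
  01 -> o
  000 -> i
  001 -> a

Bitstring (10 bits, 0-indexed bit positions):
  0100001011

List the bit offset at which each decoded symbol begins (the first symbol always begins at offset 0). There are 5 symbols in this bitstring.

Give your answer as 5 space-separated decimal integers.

Bit 0: prefix='0' (no match yet)
Bit 1: prefix='01' -> emit 'o', reset
Bit 2: prefix='0' (no match yet)
Bit 3: prefix='00' (no match yet)
Bit 4: prefix='000' -> emit 'i', reset
Bit 5: prefix='0' (no match yet)
Bit 6: prefix='01' -> emit 'o', reset
Bit 7: prefix='0' (no match yet)
Bit 8: prefix='01' -> emit 'o', reset
Bit 9: prefix='1' -> emit 'g', reset

Answer: 0 2 5 7 9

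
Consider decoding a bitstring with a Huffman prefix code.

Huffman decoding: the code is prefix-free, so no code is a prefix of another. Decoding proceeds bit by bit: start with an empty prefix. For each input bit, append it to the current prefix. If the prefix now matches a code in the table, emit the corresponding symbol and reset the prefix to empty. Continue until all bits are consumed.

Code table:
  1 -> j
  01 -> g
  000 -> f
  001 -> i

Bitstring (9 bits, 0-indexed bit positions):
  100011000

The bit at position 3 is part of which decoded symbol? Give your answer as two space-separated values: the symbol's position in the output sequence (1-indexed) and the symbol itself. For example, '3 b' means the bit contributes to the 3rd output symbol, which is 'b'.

Bit 0: prefix='1' -> emit 'j', reset
Bit 1: prefix='0' (no match yet)
Bit 2: prefix='00' (no match yet)
Bit 3: prefix='000' -> emit 'f', reset
Bit 4: prefix='1' -> emit 'j', reset
Bit 5: prefix='1' -> emit 'j', reset
Bit 6: prefix='0' (no match yet)
Bit 7: prefix='00' (no match yet)

Answer: 2 f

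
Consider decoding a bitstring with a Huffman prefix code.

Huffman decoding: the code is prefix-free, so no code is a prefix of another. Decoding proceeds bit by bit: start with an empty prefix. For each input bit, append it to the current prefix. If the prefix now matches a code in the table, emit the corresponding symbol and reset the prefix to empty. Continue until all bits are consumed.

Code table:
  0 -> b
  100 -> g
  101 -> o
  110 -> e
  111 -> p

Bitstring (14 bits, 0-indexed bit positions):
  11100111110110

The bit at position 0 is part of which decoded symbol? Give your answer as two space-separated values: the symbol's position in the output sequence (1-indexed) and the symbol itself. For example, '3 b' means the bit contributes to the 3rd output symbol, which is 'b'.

Bit 0: prefix='1' (no match yet)
Bit 1: prefix='11' (no match yet)
Bit 2: prefix='111' -> emit 'p', reset
Bit 3: prefix='0' -> emit 'b', reset
Bit 4: prefix='0' -> emit 'b', reset

Answer: 1 p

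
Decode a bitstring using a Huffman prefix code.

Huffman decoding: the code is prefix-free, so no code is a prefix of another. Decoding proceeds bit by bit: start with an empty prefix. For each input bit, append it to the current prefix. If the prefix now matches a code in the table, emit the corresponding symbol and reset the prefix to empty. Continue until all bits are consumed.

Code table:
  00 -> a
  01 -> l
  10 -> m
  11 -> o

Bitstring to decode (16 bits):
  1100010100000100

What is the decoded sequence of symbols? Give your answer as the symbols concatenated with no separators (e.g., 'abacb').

Bit 0: prefix='1' (no match yet)
Bit 1: prefix='11' -> emit 'o', reset
Bit 2: prefix='0' (no match yet)
Bit 3: prefix='00' -> emit 'a', reset
Bit 4: prefix='0' (no match yet)
Bit 5: prefix='01' -> emit 'l', reset
Bit 6: prefix='0' (no match yet)
Bit 7: prefix='01' -> emit 'l', reset
Bit 8: prefix='0' (no match yet)
Bit 9: prefix='00' -> emit 'a', reset
Bit 10: prefix='0' (no match yet)
Bit 11: prefix='00' -> emit 'a', reset
Bit 12: prefix='0' (no match yet)
Bit 13: prefix='01' -> emit 'l', reset
Bit 14: prefix='0' (no match yet)
Bit 15: prefix='00' -> emit 'a', reset

Answer: oallaala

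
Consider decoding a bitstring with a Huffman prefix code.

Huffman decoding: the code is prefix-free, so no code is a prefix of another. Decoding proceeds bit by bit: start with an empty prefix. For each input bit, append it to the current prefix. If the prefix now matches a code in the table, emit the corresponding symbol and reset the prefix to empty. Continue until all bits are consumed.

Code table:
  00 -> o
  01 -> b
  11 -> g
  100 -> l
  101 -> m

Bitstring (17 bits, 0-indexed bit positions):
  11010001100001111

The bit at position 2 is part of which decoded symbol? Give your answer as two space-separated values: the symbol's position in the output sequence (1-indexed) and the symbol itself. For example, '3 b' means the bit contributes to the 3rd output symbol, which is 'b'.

Answer: 2 b

Derivation:
Bit 0: prefix='1' (no match yet)
Bit 1: prefix='11' -> emit 'g', reset
Bit 2: prefix='0' (no match yet)
Bit 3: prefix='01' -> emit 'b', reset
Bit 4: prefix='0' (no match yet)
Bit 5: prefix='00' -> emit 'o', reset
Bit 6: prefix='0' (no match yet)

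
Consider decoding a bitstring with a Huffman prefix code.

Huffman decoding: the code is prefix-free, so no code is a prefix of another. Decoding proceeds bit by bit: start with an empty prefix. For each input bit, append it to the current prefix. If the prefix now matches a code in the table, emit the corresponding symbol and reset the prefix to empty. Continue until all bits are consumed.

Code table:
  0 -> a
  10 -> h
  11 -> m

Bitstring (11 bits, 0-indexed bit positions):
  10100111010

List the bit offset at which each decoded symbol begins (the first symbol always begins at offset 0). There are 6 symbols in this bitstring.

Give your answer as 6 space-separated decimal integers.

Answer: 0 2 4 5 7 9

Derivation:
Bit 0: prefix='1' (no match yet)
Bit 1: prefix='10' -> emit 'h', reset
Bit 2: prefix='1' (no match yet)
Bit 3: prefix='10' -> emit 'h', reset
Bit 4: prefix='0' -> emit 'a', reset
Bit 5: prefix='1' (no match yet)
Bit 6: prefix='11' -> emit 'm', reset
Bit 7: prefix='1' (no match yet)
Bit 8: prefix='10' -> emit 'h', reset
Bit 9: prefix='1' (no match yet)
Bit 10: prefix='10' -> emit 'h', reset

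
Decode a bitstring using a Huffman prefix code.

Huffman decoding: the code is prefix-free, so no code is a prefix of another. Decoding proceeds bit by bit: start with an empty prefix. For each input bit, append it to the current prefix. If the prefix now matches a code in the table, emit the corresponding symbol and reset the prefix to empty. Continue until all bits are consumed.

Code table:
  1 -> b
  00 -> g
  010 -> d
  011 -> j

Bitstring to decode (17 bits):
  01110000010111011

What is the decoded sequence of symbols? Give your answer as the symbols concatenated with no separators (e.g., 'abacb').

Answer: jbggdbbbj

Derivation:
Bit 0: prefix='0' (no match yet)
Bit 1: prefix='01' (no match yet)
Bit 2: prefix='011' -> emit 'j', reset
Bit 3: prefix='1' -> emit 'b', reset
Bit 4: prefix='0' (no match yet)
Bit 5: prefix='00' -> emit 'g', reset
Bit 6: prefix='0' (no match yet)
Bit 7: prefix='00' -> emit 'g', reset
Bit 8: prefix='0' (no match yet)
Bit 9: prefix='01' (no match yet)
Bit 10: prefix='010' -> emit 'd', reset
Bit 11: prefix='1' -> emit 'b', reset
Bit 12: prefix='1' -> emit 'b', reset
Bit 13: prefix='1' -> emit 'b', reset
Bit 14: prefix='0' (no match yet)
Bit 15: prefix='01' (no match yet)
Bit 16: prefix='011' -> emit 'j', reset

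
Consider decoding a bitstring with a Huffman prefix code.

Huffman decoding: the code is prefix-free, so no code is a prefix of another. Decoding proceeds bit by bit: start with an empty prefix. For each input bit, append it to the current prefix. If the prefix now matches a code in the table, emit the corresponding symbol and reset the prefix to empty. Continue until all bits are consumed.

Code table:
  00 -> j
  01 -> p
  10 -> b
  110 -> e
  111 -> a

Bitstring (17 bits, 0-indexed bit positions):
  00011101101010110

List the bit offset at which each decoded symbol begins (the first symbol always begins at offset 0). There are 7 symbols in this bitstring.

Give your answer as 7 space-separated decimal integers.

Answer: 0 2 4 7 10 12 14

Derivation:
Bit 0: prefix='0' (no match yet)
Bit 1: prefix='00' -> emit 'j', reset
Bit 2: prefix='0' (no match yet)
Bit 3: prefix='01' -> emit 'p', reset
Bit 4: prefix='1' (no match yet)
Bit 5: prefix='11' (no match yet)
Bit 6: prefix='110' -> emit 'e', reset
Bit 7: prefix='1' (no match yet)
Bit 8: prefix='11' (no match yet)
Bit 9: prefix='110' -> emit 'e', reset
Bit 10: prefix='1' (no match yet)
Bit 11: prefix='10' -> emit 'b', reset
Bit 12: prefix='1' (no match yet)
Bit 13: prefix='10' -> emit 'b', reset
Bit 14: prefix='1' (no match yet)
Bit 15: prefix='11' (no match yet)
Bit 16: prefix='110' -> emit 'e', reset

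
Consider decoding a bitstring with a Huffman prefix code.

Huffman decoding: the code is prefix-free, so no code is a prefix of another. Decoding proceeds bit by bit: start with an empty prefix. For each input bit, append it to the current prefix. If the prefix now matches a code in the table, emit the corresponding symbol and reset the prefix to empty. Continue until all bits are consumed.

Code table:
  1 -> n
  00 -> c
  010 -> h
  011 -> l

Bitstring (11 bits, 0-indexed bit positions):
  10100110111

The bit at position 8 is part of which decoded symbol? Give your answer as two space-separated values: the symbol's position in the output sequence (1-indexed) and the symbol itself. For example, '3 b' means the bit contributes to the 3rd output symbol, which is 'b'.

Bit 0: prefix='1' -> emit 'n', reset
Bit 1: prefix='0' (no match yet)
Bit 2: prefix='01' (no match yet)
Bit 3: prefix='010' -> emit 'h', reset
Bit 4: prefix='0' (no match yet)
Bit 5: prefix='01' (no match yet)
Bit 6: prefix='011' -> emit 'l', reset
Bit 7: prefix='0' (no match yet)
Bit 8: prefix='01' (no match yet)
Bit 9: prefix='011' -> emit 'l', reset
Bit 10: prefix='1' -> emit 'n', reset

Answer: 4 l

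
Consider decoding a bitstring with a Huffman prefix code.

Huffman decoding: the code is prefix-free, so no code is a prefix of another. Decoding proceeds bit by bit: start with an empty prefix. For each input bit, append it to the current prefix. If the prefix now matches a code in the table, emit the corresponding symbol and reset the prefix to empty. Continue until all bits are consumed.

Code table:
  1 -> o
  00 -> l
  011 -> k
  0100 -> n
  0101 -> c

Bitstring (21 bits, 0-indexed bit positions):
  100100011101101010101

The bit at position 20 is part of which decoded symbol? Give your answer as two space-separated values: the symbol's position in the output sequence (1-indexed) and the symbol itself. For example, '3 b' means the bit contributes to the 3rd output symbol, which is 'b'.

Answer: 9 c

Derivation:
Bit 0: prefix='1' -> emit 'o', reset
Bit 1: prefix='0' (no match yet)
Bit 2: prefix='00' -> emit 'l', reset
Bit 3: prefix='1' -> emit 'o', reset
Bit 4: prefix='0' (no match yet)
Bit 5: prefix='00' -> emit 'l', reset
Bit 6: prefix='0' (no match yet)
Bit 7: prefix='01' (no match yet)
Bit 8: prefix='011' -> emit 'k', reset
Bit 9: prefix='1' -> emit 'o', reset
Bit 10: prefix='0' (no match yet)
Bit 11: prefix='01' (no match yet)
Bit 12: prefix='011' -> emit 'k', reset
Bit 13: prefix='0' (no match yet)
Bit 14: prefix='01' (no match yet)
Bit 15: prefix='010' (no match yet)
Bit 16: prefix='0101' -> emit 'c', reset
Bit 17: prefix='0' (no match yet)
Bit 18: prefix='01' (no match yet)
Bit 19: prefix='010' (no match yet)
Bit 20: prefix='0101' -> emit 'c', reset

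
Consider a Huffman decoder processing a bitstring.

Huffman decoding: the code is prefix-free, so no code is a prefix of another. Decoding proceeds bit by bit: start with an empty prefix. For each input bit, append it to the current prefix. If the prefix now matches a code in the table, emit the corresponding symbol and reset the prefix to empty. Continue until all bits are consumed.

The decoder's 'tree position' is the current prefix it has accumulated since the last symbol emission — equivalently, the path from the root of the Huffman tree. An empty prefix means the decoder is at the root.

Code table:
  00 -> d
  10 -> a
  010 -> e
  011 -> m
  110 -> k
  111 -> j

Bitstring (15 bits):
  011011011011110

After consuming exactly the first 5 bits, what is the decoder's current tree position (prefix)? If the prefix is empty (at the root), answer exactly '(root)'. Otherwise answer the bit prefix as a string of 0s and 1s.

Answer: 01

Derivation:
Bit 0: prefix='0' (no match yet)
Bit 1: prefix='01' (no match yet)
Bit 2: prefix='011' -> emit 'm', reset
Bit 3: prefix='0' (no match yet)
Bit 4: prefix='01' (no match yet)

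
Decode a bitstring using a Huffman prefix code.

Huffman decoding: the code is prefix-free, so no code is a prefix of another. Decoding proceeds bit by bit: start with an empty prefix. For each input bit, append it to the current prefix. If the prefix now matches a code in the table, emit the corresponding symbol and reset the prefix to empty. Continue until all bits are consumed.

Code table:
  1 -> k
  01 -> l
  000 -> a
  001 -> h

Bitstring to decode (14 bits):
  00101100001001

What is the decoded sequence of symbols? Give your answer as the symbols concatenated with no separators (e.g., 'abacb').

Bit 0: prefix='0' (no match yet)
Bit 1: prefix='00' (no match yet)
Bit 2: prefix='001' -> emit 'h', reset
Bit 3: prefix='0' (no match yet)
Bit 4: prefix='01' -> emit 'l', reset
Bit 5: prefix='1' -> emit 'k', reset
Bit 6: prefix='0' (no match yet)
Bit 7: prefix='00' (no match yet)
Bit 8: prefix='000' -> emit 'a', reset
Bit 9: prefix='0' (no match yet)
Bit 10: prefix='01' -> emit 'l', reset
Bit 11: prefix='0' (no match yet)
Bit 12: prefix='00' (no match yet)
Bit 13: prefix='001' -> emit 'h', reset

Answer: hlkalh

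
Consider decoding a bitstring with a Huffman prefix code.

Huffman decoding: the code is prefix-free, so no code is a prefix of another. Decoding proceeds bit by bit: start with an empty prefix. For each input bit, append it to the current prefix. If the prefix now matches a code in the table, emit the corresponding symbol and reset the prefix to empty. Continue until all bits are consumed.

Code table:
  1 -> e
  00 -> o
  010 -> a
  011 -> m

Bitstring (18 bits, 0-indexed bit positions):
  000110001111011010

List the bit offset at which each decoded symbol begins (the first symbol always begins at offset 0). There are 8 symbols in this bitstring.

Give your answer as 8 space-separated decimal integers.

Answer: 0 2 5 7 10 11 12 15

Derivation:
Bit 0: prefix='0' (no match yet)
Bit 1: prefix='00' -> emit 'o', reset
Bit 2: prefix='0' (no match yet)
Bit 3: prefix='01' (no match yet)
Bit 4: prefix='011' -> emit 'm', reset
Bit 5: prefix='0' (no match yet)
Bit 6: prefix='00' -> emit 'o', reset
Bit 7: prefix='0' (no match yet)
Bit 8: prefix='01' (no match yet)
Bit 9: prefix='011' -> emit 'm', reset
Bit 10: prefix='1' -> emit 'e', reset
Bit 11: prefix='1' -> emit 'e', reset
Bit 12: prefix='0' (no match yet)
Bit 13: prefix='01' (no match yet)
Bit 14: prefix='011' -> emit 'm', reset
Bit 15: prefix='0' (no match yet)
Bit 16: prefix='01' (no match yet)
Bit 17: prefix='010' -> emit 'a', reset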